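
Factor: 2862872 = 2^3*357859^1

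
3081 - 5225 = - 2144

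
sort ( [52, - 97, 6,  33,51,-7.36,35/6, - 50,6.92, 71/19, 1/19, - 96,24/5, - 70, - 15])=[-97, - 96 , - 70,  -  50,-15, - 7.36, 1/19 , 71/19,24/5,35/6,6,6.92,33,  51,52] 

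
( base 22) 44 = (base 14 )68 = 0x5C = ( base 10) 92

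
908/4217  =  908/4217= 0.22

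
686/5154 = 343/2577 = 0.13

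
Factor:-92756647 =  - 73^1*1270639^1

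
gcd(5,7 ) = 1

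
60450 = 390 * 155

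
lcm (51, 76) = 3876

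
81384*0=0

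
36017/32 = 36017/32 = 1125.53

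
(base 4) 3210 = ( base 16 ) e4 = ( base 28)84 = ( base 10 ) 228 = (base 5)1403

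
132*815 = 107580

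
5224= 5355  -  131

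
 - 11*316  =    -  3476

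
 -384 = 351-735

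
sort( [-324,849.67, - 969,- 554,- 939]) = [ - 969, - 939,-554,-324,849.67 ]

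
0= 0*58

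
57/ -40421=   -  57/40421 = -0.00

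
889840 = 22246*40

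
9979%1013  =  862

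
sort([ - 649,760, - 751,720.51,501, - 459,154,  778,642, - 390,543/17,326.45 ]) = [ - 751, -649, - 459, - 390, 543/17 , 154, 326.45 , 501,642, 720.51,760,778] 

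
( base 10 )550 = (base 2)1000100110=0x226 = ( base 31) HN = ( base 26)L4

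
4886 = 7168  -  2282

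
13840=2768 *5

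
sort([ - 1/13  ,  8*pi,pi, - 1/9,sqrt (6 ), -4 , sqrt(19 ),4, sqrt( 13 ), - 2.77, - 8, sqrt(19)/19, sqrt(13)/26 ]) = [ - 8,  -  4, - 2.77, - 1/9,-1/13,sqrt(13 ) /26,sqrt(19 ) /19,sqrt(6) , pi , sqrt(13 ),  4,sqrt(19 ),  8*pi]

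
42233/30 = 1407 + 23/30 = 1407.77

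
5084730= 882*5765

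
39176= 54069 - 14893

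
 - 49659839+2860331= - 46799508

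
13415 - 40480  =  -27065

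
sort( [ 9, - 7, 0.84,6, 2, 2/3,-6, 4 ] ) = [  -  7,-6, 2/3, 0.84, 2, 4, 6,9]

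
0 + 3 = 3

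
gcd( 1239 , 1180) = 59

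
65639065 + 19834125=85473190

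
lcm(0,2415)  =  0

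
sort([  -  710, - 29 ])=[ - 710,-29 ]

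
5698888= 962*5924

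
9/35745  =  3/11915 =0.00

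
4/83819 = 4/83819 =0.00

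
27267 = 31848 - 4581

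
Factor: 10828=2^2*2707^1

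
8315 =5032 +3283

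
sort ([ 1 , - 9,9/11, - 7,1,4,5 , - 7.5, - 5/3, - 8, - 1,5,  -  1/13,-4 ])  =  [ - 9, - 8,-7.5,  -  7, - 4, - 5/3, - 1, - 1/13,9/11, 1,1,4,5, 5 ]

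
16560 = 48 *345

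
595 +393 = 988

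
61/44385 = 61/44385 = 0.00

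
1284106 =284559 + 999547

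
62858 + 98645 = 161503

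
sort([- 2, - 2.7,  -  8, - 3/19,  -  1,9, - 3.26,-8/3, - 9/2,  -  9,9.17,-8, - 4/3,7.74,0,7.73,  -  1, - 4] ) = [ - 9,-8,  -  8,-9/2,- 4, - 3.26, - 2.7, - 8/3,-2, - 4/3 ,- 1, - 1, - 3/19, 0,7.73, 7.74,9,9.17]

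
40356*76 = 3067056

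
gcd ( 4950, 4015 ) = 55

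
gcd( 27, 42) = 3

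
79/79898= 79/79898 =0.00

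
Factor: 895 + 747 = 2^1*821^1 = 1642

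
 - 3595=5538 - 9133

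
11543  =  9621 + 1922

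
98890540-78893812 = 19996728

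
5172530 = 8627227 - 3454697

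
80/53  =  1 + 27/53=1.51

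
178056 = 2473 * 72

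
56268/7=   8038 + 2/7 = 8038.29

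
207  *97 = 20079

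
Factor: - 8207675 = -5^2*7^1*46901^1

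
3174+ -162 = 3012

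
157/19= 8+ 5/19 = 8.26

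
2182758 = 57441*38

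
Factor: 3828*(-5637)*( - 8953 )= 2^2 *3^2*7^1 *11^1 * 29^1*1279^1*1879^1 = 193191737508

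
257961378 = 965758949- 707797571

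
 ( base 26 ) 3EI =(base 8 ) 4552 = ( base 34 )22U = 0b100101101010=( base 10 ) 2410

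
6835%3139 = 557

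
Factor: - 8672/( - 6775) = 2^5 * 5^(-2 ) = 32/25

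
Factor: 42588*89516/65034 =2^3*7^2 * 13^2*23^1 * 139^1*3613^( - 1 ) = 211794856/3613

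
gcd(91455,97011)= 3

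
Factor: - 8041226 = - 2^1*157^1*25609^1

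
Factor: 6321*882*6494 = 2^2*3^3*7^4*17^1*43^1*191^1=36204842268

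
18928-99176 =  - 80248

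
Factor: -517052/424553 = - 2^2*457^( - 1 )*929^ ( - 1)*129263^1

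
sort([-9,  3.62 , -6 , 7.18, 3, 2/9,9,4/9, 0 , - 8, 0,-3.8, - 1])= [ - 9 , - 8, - 6, - 3.8,  -  1,  0, 0 , 2/9, 4/9,3, 3.62, 7.18,9] 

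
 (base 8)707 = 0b111000111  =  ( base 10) 455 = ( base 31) el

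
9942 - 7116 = 2826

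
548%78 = 2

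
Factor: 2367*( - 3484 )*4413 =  - 2^2 *3^3*13^1*67^1*263^1*1471^1 = -  36392369364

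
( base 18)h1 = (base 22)DL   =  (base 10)307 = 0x133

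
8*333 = 2664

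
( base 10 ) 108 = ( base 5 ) 413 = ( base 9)130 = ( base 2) 1101100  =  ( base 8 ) 154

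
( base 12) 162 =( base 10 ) 218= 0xda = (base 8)332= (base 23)9b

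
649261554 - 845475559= - 196214005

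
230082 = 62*3711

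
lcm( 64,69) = 4416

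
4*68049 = 272196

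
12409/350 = 35 + 159/350 = 35.45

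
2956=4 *739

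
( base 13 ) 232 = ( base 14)1d1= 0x17b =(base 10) 379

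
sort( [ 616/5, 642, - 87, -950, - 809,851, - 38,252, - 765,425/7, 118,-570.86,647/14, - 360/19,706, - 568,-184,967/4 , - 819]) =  [-950,-819, - 809,-765  ,  -  570.86,-568, - 184,-87 , - 38, - 360/19,647/14,425/7,  118, 616/5, 967/4,252,642, 706 , 851]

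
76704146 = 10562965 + 66141181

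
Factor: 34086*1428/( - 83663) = -48674808/83663 = - 2^3*3^2*7^1*13^1 * 17^1 * 19^1 * 23^1 * 83663^( - 1 )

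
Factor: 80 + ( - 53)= 27  =  3^3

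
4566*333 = 1520478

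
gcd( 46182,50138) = 86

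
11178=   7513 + 3665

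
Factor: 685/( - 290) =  - 2^( - 1)*29^(-1)*137^1=- 137/58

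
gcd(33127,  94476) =1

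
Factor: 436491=3^2*11^1*4409^1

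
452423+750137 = 1202560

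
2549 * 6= 15294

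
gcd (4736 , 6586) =74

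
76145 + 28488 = 104633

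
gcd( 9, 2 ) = 1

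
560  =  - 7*( - 80)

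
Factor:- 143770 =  - 2^1*5^1*11^1*1307^1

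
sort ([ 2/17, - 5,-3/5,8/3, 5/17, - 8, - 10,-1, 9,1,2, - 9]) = [ - 10, - 9 ,-8,  -  5, - 1 ,- 3/5 , 2/17,5/17, 1, 2, 8/3, 9]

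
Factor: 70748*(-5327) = -2^2*7^1*23^1*761^1*769^1 = - 376874596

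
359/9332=359/9332  =  0.04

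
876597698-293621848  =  582975850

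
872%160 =72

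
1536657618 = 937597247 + 599060371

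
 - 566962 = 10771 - 577733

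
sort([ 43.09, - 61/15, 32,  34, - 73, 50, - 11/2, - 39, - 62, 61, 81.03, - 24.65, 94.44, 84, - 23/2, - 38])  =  [ - 73, - 62, - 39, - 38, - 24.65, - 23/2, - 11/2, - 61/15, 32,34, 43.09,50,61, 81.03, 84, 94.44]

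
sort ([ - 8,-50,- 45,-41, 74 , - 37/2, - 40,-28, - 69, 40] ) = [ - 69, -50, - 45, - 41, - 40, - 28,- 37/2, - 8,  40, 74 ] 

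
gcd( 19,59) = 1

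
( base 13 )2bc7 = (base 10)6416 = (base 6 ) 45412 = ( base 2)1100100010000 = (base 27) 8LH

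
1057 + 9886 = 10943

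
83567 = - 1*( - 83567 ) 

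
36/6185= 36/6185 = 0.01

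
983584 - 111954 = 871630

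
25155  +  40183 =65338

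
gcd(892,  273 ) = 1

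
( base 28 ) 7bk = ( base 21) D3K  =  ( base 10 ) 5816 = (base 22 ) C08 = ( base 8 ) 13270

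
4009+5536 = 9545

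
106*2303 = 244118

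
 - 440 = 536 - 976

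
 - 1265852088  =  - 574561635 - 691290453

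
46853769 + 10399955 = 57253724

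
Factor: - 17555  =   - 5^1 * 3511^1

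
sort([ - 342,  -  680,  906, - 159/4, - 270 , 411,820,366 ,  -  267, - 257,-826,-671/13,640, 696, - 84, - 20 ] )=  [-826,- 680,-342,-270, - 267 , -257 , - 84,-671/13,-159/4, - 20,366,411, 640,696,820, 906]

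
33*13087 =431871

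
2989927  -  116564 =2873363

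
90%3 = 0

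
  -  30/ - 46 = 15/23 = 0.65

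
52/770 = 26/385 = 0.07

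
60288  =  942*64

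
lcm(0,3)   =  0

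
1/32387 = 1/32387 = 0.00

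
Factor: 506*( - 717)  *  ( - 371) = 2^1*3^1*7^1*11^1*23^1*53^1*239^1 = 134599542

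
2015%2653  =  2015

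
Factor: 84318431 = 73^1*137^1*8431^1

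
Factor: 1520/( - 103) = - 2^4*5^1 * 19^1 * 103^( - 1)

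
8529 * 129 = 1100241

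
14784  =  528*28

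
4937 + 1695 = 6632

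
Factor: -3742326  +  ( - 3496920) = - 7239246 =- 2^1 * 3^1*7^1*17^1 * 10139^1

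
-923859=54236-978095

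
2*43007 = 86014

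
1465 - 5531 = - 4066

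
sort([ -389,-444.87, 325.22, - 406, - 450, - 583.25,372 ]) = [- 583.25, - 450, - 444.87, - 406, - 389, 325.22, 372 ]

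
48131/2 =24065 + 1/2   =  24065.50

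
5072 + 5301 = 10373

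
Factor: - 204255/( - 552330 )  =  2^( - 1)*3^1 * 19^( - 2) * 89^1 = 267/722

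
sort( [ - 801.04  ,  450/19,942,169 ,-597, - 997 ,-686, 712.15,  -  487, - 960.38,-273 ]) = [-997,-960.38,-801.04, - 686, - 597 , - 487, -273,450/19, 169, 712.15, 942]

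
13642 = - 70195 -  - 83837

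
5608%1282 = 480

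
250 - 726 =-476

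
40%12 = 4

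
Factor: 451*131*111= 3^1*11^1*37^1*41^1*131^1 = 6557991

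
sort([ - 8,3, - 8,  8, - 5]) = [ -8, - 8,- 5,3, 8]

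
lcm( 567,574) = 46494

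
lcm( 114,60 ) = 1140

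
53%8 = 5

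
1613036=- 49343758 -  - 50956794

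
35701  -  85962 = -50261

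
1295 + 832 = 2127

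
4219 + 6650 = 10869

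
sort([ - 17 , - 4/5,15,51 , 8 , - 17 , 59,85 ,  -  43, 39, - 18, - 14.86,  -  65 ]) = [ - 65, - 43, - 18,  -  17, - 17, - 14.86, - 4/5 , 8,15, 39, 51,  59, 85 ] 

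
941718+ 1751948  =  2693666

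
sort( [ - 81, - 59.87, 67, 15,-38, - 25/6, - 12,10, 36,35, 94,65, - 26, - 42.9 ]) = [ - 81, - 59.87, -42.9, -38  ,-26, - 12, - 25/6,10,15,35 , 36, 65, 67,94 ] 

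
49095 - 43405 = 5690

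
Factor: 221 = 13^1*17^1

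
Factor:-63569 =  - 11^1* 5779^1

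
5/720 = 1/144= 0.01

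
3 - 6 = -3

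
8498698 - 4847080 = 3651618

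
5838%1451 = 34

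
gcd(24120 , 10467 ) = 9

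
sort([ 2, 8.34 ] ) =[2, 8.34]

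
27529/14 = 1966 + 5/14 = 1966.36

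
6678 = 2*3339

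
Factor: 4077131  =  43^1 * 53^1 * 1789^1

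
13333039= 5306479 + 8026560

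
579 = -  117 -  - 696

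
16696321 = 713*23417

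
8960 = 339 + 8621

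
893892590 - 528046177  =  365846413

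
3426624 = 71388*48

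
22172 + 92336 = 114508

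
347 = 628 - 281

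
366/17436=61/2906 = 0.02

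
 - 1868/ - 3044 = 467/761 = 0.61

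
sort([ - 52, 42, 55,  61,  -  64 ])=[ - 64, - 52, 42, 55, 61]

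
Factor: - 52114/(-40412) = 2^( - 1 )*71^1*367^1*10103^ (-1 )= 26057/20206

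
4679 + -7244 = -2565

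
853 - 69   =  784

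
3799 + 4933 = 8732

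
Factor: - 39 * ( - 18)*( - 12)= - 2^3*3^4 * 13^1 =- 8424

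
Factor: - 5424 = -2^4 * 3^1*113^1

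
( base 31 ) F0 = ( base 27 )H6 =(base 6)2053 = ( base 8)721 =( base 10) 465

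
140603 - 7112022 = -6971419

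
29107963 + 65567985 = 94675948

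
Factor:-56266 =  - 2^1*7^1 * 4019^1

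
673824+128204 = 802028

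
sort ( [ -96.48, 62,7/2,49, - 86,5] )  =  [-96.48, - 86,7/2,5, 49,62]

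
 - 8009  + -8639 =  -  16648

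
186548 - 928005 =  - 741457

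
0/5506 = 0 = 0.00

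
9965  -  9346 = 619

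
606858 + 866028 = 1472886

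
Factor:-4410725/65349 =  - 3^( - 2) * 5^2*11^1 * 43^1*53^( - 1 ) *137^( - 1)*373^1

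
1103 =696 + 407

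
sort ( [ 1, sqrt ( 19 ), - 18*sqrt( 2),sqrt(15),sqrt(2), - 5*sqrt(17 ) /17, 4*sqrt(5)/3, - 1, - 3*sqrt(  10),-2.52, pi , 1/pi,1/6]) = [ - 18 * sqrt(2 ), - 3*sqrt(10),-2.52,- 5 * sqrt( 17 )/17,-1,1/6,1/pi , 1,sqrt(2),  4*sqrt( 5)/3,pi,sqrt(15 ),sqrt(19)]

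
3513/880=3513/880 = 3.99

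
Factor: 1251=3^2*139^1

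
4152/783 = 5+ 79/261 = 5.30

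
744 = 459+285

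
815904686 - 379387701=436516985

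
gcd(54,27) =27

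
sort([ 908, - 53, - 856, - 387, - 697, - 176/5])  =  [ - 856, - 697, - 387, -53, - 176/5, 908]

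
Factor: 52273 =13^1*4021^1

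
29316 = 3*9772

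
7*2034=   14238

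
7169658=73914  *97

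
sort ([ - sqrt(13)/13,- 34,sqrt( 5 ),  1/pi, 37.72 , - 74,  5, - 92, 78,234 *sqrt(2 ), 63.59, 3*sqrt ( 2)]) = [ - 92, - 74, - 34 , - sqrt(13) /13,  1/pi, sqrt(5),3*sqrt ( 2), 5, 37.72,63.59, 78, 234*sqrt(2)]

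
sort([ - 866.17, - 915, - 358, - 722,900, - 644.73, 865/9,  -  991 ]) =[-991,-915, - 866.17,-722, - 644.73, - 358,865/9,900]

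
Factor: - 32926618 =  - 2^1*  89^1*113^1*1637^1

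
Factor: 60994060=2^2*5^1* 41^1*74383^1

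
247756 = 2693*92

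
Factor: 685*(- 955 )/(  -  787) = 5^2*137^1*  191^1*787^( - 1) =654175/787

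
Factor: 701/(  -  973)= - 7^( - 1)*139^(  -  1)*701^1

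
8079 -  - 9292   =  17371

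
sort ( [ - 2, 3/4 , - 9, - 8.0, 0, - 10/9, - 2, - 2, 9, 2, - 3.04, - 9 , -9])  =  [ - 9 , - 9, - 9, - 8.0, - 3.04 , - 2, - 2, - 2, - 10/9, 0, 3/4,2, 9]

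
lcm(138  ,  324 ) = 7452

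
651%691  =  651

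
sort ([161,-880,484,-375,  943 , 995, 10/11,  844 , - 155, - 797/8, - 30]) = [ - 880 , - 375, - 155, - 797/8, - 30,10/11,161,  484,844,943,  995 ] 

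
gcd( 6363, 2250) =9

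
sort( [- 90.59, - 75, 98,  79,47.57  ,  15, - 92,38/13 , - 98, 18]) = [ - 98,-92 ,-90.59, - 75,  38/13,15,18 , 47.57,79,98]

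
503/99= 503/99 = 5.08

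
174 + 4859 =5033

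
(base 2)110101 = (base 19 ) 2f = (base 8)65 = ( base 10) 53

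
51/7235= 51/7235 =0.01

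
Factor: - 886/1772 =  - 1/2 = - 2^( - 1 )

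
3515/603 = 3515/603 = 5.83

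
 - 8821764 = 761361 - 9583125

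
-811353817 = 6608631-817962448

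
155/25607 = 155/25607 = 0.01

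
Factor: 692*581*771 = 309982092 = 2^2*3^1*7^1*83^1*173^1*257^1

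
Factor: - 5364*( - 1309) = 2^2*3^2 *7^1*11^1*  17^1 *149^1  =  7021476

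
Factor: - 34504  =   -2^3*19^1*227^1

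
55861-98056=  - 42195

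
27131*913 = 24770603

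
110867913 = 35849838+75018075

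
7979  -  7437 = 542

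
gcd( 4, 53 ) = 1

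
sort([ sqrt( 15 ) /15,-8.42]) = [-8.42,sqrt ( 15 )/15]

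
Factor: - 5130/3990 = - 9/7=- 3^2 * 7^( - 1 ) 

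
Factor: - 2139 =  - 3^1*23^1 * 31^1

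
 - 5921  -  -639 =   -  5282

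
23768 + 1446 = 25214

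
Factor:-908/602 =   -  454/301= - 2^1*7^ ( - 1 )* 43^(-1)  *  227^1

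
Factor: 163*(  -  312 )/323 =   -  2^3*3^1*13^1*17^(-1)*19^( - 1 )*163^1 = - 50856/323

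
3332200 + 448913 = 3781113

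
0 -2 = - 2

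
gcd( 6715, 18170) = 395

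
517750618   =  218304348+299446270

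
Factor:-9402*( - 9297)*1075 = 93966173550 = 2^1*3^3*5^2*43^1*1033^1*1567^1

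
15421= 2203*7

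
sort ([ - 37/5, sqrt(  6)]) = [ - 37/5,sqrt( 6) ]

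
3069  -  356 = 2713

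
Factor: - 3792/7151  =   - 2^4*3^1*79^1*7151^( - 1 ) 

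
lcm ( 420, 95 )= 7980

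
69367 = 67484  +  1883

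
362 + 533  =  895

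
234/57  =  4+2/19 = 4.11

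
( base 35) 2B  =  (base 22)3F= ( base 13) 63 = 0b1010001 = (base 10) 81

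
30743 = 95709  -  64966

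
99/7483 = 99/7483= 0.01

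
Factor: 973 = 7^1*139^1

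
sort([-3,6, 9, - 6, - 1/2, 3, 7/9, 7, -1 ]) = [ - 6,- 3 , - 1,-1/2,7/9,  3,6, 7, 9]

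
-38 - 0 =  - 38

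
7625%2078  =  1391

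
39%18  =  3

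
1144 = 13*88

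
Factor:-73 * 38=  - 2774 = - 2^1*19^1*73^1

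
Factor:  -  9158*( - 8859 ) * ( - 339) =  - 27503314758 = -  2^1*3^2*19^1*113^1*241^1*2953^1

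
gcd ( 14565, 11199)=3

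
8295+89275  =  97570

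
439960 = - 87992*( - 5 )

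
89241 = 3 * 29747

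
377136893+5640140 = 382777033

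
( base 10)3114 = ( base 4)300222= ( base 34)2nk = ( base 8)6052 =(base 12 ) 1976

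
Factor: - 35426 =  -2^1*17713^1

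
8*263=2104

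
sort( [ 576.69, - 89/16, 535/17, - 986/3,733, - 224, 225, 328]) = [-986/3, - 224,- 89/16,535/17,225, 328,576.69, 733]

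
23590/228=103 + 53/114 = 103.46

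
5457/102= 53+1/2=53.50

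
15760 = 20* 788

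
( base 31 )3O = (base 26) 4D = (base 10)117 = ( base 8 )165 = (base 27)49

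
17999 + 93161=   111160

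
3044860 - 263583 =2781277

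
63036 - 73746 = -10710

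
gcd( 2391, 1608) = 3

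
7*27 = 189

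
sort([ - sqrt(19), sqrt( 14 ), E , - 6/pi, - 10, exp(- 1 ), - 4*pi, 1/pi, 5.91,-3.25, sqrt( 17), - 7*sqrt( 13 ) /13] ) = [ - 4*pi,-10, - sqrt(19), - 3.25, - 7*sqrt (13)/13, - 6/pi, 1/pi, exp(-1), E, sqrt( 14 ), sqrt(17), 5.91] 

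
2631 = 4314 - 1683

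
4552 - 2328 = 2224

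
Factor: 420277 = 11^1*13^1*2939^1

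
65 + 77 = 142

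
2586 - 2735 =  - 149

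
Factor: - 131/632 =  - 2^( - 3 )*79^( - 1)*131^1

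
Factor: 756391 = 37^1 * 20443^1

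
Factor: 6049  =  23^1 * 263^1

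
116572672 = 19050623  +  97522049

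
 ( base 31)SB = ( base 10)879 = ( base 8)1557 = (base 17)30C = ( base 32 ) rf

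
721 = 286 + 435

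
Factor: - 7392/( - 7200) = 3^( - 1)*5^(-2 ) * 7^1 * 11^1=77/75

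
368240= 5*73648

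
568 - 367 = 201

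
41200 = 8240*5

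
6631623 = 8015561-1383938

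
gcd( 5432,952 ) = 56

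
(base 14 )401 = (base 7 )2201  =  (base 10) 785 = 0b1100010001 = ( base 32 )OH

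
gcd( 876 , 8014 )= 2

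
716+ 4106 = 4822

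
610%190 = 40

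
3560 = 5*712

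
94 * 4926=463044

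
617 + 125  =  742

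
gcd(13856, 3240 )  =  8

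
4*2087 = 8348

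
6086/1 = 6086 = 6086.00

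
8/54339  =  8/54339 = 0.00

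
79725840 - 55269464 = 24456376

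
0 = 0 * 68458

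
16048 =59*272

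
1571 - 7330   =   - 5759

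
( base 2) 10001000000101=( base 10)8709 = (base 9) 12846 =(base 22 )hlj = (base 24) F2L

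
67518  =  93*726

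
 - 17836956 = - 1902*9378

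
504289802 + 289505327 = 793795129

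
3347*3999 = 13384653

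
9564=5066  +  4498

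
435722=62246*7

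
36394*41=1492154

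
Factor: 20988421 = 17^1 * 1234613^1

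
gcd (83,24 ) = 1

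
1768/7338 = 884/3669 = 0.24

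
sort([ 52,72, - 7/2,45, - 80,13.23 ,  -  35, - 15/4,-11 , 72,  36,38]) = [ - 80,-35, - 11, - 15/4, - 7/2,  13.23 , 36,38,45,  52, 72, 72 ]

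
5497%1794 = 115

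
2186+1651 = 3837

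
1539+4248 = 5787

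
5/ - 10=- 1/2 = - 0.50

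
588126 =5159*114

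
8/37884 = 2/9471 = 0.00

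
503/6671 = 503/6671 = 0.08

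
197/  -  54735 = - 197/54735= - 0.00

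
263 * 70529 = 18549127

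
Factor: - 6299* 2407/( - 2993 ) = 15161693/2993= 29^1*41^( - 1) * 73^( - 1)*83^1*6299^1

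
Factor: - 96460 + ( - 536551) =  - 59^1*10729^1 = - 633011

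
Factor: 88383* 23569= 3^1*7^2*13^1*17^1*37^1*1733^1=2083098927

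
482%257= 225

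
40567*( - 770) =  - 31236590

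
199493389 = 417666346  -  218172957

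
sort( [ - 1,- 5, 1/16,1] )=[  -  5,- 1, 1/16,1]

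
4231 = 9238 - 5007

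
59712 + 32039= 91751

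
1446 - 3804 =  - 2358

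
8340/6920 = 417/346=1.21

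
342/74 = 4 + 23/37 = 4.62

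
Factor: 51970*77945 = 2^1 *5^2*7^1*17^1*131^1*5197^1 = 4050801650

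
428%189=50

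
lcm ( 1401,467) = 1401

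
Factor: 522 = 2^1*3^2*29^1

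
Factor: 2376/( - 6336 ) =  - 2^(-3)*3^1 = - 3/8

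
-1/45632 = -1 + 45631/45632=- 0.00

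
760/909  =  760/909 = 0.84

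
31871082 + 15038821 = 46909903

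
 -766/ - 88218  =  383/44109  =  0.01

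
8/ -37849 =-8/37849=- 0.00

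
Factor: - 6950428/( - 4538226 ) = 2^1*3^(- 1 )*7^( - 1 )*11^( - 2)*47^ ( - 1) * 91453^1 = 182906/119427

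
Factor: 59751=3^3*2213^1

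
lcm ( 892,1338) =2676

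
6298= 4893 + 1405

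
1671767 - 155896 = 1515871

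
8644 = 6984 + 1660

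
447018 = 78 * 5731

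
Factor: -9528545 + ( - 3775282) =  - 13303827 = - 3^2*1478203^1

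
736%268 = 200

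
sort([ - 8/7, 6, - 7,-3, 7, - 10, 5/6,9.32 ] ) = [-10, - 7, - 3, - 8/7,  5/6 , 6, 7, 9.32 ]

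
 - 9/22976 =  - 1  +  22967/22976 = - 0.00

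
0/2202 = 0  =  0.00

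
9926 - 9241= 685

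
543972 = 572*951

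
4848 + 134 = 4982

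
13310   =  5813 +7497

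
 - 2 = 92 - 94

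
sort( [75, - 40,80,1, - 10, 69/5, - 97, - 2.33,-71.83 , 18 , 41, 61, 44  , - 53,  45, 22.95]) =[ - 97, - 71.83 , - 53, - 40, - 10, - 2.33,1,69/5, 18, 22.95,41, 44,45,61, 75,  80] 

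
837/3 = 279 = 279.00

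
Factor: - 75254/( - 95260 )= 37627/47630  =  2^( - 1)*5^(-1)*  11^(-1)*191^1*197^1 * 433^( - 1 ) 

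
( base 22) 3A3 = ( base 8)3213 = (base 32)1kb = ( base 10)1675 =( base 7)4612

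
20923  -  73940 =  - 53017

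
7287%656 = 71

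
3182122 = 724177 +2457945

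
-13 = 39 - 52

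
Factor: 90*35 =2^1*3^2*5^2*7^1 =3150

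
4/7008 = 1/1752 = 0.00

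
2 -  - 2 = 4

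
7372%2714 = 1944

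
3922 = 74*53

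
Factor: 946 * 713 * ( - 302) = -203698396 = - 2^2*11^1 * 23^1* 31^1*43^1*151^1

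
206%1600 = 206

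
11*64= 704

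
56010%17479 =3573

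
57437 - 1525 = 55912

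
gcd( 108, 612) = 36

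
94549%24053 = 22390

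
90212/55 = 1640 + 12/55 = 1640.22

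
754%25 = 4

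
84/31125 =28/10375  =  0.00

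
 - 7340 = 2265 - 9605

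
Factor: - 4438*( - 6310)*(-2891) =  - 80958927980  =  - 2^2*5^1*7^3*59^1*317^1*631^1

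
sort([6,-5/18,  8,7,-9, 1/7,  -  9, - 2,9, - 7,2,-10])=[  -  10,-9, - 9,-7, - 2,-5/18,1/7, 2 , 6, 7, 8, 9 ]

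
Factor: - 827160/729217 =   -  2^3* 3^1*5^1 *61^1*113^1 * 729217^( - 1)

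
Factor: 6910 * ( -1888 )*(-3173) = 41395211840 = 2^6*5^1*19^1*59^1*167^1 *691^1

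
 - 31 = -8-23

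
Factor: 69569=73^1* 953^1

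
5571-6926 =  - 1355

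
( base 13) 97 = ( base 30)44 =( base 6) 324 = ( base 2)1111100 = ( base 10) 124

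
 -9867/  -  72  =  137 + 1/24=137.04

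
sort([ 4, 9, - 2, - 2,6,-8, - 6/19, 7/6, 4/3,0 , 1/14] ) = [ - 8, -2,-2, - 6/19,  0, 1/14,7/6, 4/3,4,  6 , 9]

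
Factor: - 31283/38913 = -3^( - 1 )*17^( - 1)*41^1 = - 41/51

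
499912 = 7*71416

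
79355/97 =79355/97 = 818.09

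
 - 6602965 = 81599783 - 88202748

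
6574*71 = 466754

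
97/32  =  3 + 1/32 = 3.03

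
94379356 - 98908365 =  - 4529009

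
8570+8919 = 17489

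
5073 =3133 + 1940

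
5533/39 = 5533/39 = 141.87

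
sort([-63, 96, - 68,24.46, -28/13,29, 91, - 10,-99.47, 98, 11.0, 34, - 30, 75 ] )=[-99.47,-68, - 63,  -  30, - 10,  -  28/13 , 11.0,  24.46, 29 , 34,75,91,96,98]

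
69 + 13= 82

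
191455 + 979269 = 1170724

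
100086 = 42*2383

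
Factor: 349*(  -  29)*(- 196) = 1983716 = 2^2*7^2  *29^1*349^1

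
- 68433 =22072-90505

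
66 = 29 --37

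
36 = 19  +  17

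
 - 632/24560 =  - 1 + 2991/3070 = - 0.03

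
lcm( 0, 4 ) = 0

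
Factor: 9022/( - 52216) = -4511/26108 = -2^(-2 )*13^1*61^( - 1) * 107^( - 1 )*347^1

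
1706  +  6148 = 7854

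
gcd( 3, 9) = 3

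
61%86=61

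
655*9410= 6163550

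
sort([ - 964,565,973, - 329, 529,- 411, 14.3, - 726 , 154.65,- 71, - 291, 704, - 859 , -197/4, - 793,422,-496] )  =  [ - 964, - 859, - 793, - 726,-496, - 411, - 329, - 291,  -  71, - 197/4, 14.3, 154.65 , 422, 529 , 565,704,973 ] 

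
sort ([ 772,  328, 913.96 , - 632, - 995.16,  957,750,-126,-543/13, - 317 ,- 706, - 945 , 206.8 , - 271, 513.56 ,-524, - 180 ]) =[ - 995.16, - 945, - 706,-632, - 524,  -  317 , - 271 , - 180,  -  126, - 543/13, 206.8  ,  328, 513.56, 750 , 772, 913.96,957]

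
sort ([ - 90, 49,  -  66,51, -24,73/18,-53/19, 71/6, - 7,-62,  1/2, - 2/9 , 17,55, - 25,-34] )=[ - 90, - 66,- 62, - 34,-25,  -  24, - 7, - 53/19 , - 2/9,1/2, 73/18,71/6, 17, 49, 51 , 55 ] 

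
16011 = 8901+7110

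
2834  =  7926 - 5092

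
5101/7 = 5101/7=728.71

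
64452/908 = 16113/227=70.98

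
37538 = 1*37538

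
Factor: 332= 2^2*83^1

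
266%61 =22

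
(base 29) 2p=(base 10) 83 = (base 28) 2r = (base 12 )6B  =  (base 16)53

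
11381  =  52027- 40646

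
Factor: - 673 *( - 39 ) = 3^1* 13^1*673^1 = 26247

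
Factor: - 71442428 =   -  2^2*29^1*615883^1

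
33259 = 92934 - 59675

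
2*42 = 84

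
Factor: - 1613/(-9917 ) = 47^( - 1 ) *211^( - 1) * 1613^1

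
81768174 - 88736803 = - 6968629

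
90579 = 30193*3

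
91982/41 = 91982/41 = 2243.46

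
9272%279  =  65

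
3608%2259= 1349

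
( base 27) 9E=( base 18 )e5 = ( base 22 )bf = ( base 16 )101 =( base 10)257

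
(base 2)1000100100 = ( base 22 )12k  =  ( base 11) 459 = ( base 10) 548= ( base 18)1C8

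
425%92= 57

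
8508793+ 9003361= 17512154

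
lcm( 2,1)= 2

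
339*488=165432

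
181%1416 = 181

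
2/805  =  2/805 = 0.00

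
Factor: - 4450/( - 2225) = 2=2^1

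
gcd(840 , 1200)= 120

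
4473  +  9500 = 13973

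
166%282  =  166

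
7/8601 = 7/8601 =0.00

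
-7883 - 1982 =  -  9865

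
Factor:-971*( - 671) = 651541 =11^1*61^1*971^1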